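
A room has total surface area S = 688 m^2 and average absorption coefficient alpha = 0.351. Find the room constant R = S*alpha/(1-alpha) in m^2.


R = 688 * 0.351 / (1 - 0.351) = 372.09 m^2


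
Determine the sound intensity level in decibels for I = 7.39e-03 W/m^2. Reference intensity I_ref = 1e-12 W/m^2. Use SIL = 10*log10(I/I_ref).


I / I_ref = 7.39e-03 / 1e-12 = 7.39e+09
SIL = 10 * log10(7.39e+09) = 98.686 dB


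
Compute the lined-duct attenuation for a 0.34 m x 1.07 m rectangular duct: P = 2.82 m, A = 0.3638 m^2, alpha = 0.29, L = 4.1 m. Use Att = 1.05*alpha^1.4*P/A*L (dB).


alpha^1.4 = 0.29^1.4 = 0.176749
Attenuation rate = 1.05 * alpha^1.4 * P / A
= 1.05 * 0.176749 * 2.82 / 0.3638 = 1.43858 dB/m
Total Att = 1.43858 * 4.1 = 5.8982 dB


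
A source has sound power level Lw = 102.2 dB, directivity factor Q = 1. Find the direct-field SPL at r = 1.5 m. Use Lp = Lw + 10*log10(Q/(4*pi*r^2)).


4*pi*r^2 = 4*pi*1.5^2 = 28.2743 m^2
Q / (4*pi*r^2) = 1 / 28.2743 = 0.0353678
Lp = 102.2 + 10*log10(0.0353678) = 87.686 dB


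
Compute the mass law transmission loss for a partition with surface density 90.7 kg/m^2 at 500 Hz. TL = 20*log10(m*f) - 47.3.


m * f = 90.7 * 500 = 45350
20*log10(45350) = 93.1315 dB
TL = 93.1315 - 47.3 = 45.832 dB


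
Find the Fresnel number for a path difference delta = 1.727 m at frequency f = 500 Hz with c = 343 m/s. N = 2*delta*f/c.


N = 2*delta*f/c = 2*delta/lambda, where lambda = c/f
lambda = 343 / 500 = 0.686 m
N = 2 * 1.727 / 0.686 = 5.035


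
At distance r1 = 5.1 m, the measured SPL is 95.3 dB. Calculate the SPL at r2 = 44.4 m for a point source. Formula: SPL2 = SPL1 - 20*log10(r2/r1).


r2/r1 = 44.4/5.1 = 8.70588
Correction = 20*log10(8.70588) = 18.7963 dB
SPL2 = 95.3 - 18.7963 = 76.504 dB


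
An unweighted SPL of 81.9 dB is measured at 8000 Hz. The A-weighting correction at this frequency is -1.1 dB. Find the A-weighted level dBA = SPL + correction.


A-weighting table: 8000 Hz -> -1.1 dB correction
SPL_A = SPL + correction = 81.9 + (-1.1) = 80.8 dBA


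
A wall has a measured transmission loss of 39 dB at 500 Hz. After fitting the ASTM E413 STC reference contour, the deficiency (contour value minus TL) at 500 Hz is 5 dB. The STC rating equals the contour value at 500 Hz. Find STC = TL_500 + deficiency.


By ASTM E413, STC = value of the fitted reference contour at 500 Hz.
Contour value at 500 Hz = TL_500 + deficiency = 39 + 5 = 44
STC = 44


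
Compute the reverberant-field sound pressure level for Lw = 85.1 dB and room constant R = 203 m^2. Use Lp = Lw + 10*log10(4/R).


4/R = 4/203 = 0.0197044
Lp = 85.1 + 10*log10(0.0197044) = 68.046 dB


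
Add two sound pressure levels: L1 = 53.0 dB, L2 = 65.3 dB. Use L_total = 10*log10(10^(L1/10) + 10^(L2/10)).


10^(53.0/10) = 199526
10^(65.3/10) = 3.38844e+06
Sum = 199526 + 3.38844e+06 = 3.58797e+06
L_total = 10*log10(3.58797e+06) = 65.548 dB


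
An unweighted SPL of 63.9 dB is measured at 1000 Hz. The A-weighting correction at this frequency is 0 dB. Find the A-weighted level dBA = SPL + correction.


A-weighting table: 1000 Hz -> 0 dB correction
SPL_A = SPL + correction = 63.9 + (0) = 63.9 dBA


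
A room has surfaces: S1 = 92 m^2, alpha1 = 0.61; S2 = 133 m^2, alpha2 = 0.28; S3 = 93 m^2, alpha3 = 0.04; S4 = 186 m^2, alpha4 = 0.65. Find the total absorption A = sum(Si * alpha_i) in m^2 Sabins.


92 * 0.61 = 56.12
133 * 0.28 = 37.24
93 * 0.04 = 3.72
186 * 0.65 = 120.9
A_total = 56.12 + 37.24 + 3.72 + 120.9 = 217.98 m^2


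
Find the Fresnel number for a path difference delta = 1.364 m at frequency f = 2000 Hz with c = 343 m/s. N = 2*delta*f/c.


N = 2*delta*f/c = 2*delta/lambda, where lambda = c/f
lambda = 343 / 2000 = 0.1715 m
N = 2 * 1.364 / 0.1715 = 15.907


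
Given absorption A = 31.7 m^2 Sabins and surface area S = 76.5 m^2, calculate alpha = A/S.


Absorption coefficient = absorbed power / incident power
alpha = A / S = 31.7 / 76.5 = 0.41438


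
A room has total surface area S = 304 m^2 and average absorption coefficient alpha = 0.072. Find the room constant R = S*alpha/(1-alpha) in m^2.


R = 304 * 0.072 / (1 - 0.072) = 23.586 m^2


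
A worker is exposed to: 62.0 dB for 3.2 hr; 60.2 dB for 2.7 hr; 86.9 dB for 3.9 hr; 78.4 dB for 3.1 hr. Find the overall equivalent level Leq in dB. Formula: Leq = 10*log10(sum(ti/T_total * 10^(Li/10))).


T_total = 3.2 + 2.7 + 3.9 + 3.1 = 12.9 hr
(3.2/12.9) * 10^(62.0/10) = 393152
(2.7/12.9) * 10^(60.2/10) = 219166
(3.9/12.9) * 10^(86.9/10) = 1.48073e+08
(3.1/12.9) * 10^(78.4/10) = 1.66254e+07
Sum = 393152 + 219166 + 1.48073e+08 + 1.66254e+07 = 1.65311e+08
Leq = 10*log10(1.65311e+08) = 82.183 dB


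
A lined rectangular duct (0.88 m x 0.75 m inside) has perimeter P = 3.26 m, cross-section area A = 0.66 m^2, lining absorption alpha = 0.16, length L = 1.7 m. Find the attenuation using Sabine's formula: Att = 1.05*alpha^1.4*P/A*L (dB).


alpha^1.4 = 0.16^1.4 = 0.076872
Attenuation rate = 1.05 * alpha^1.4 * P / A
= 1.05 * 0.076872 * 3.26 / 0.66 = 0.398686 dB/m
Total Att = 0.398686 * 1.7 = 0.67777 dB


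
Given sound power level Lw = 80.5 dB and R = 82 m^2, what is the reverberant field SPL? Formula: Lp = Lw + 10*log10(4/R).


4/R = 4/82 = 0.0487805
Lp = 80.5 + 10*log10(0.0487805) = 67.382 dB


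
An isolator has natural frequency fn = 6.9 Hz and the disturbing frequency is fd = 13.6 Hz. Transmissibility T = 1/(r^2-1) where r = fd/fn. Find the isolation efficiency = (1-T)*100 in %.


r = 13.6 / 6.9 = 1.97101
r^2 - 1 = 1.97101^2 - 1 = 2.88488
T = 1/2.88488 = 0.346635
Efficiency = (1 - 0.346635)*100 = 65.337 %


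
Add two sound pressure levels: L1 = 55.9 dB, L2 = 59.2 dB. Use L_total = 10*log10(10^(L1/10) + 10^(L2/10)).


10^(55.9/10) = 389045
10^(59.2/10) = 831764
Sum = 389045 + 831764 = 1.22081e+06
L_total = 10*log10(1.22081e+06) = 60.866 dB


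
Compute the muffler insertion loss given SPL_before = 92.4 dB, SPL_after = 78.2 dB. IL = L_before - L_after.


Insertion loss = SPL without muffler - SPL with muffler
IL = 92.4 - 78.2 = 14.2 dB


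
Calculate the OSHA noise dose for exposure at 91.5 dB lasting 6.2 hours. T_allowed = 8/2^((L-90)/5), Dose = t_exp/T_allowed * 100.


T_allowed = 8 / 2^((91.5 - 90)/5) = 6.49802 hr
Dose = 6.2 / 6.49802 * 100 = 95.414 %


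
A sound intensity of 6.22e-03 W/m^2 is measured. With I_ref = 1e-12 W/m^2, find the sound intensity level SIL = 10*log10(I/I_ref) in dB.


I / I_ref = 6.22e-03 / 1e-12 = 6.22e+09
SIL = 10 * log10(6.22e+09) = 97.938 dB


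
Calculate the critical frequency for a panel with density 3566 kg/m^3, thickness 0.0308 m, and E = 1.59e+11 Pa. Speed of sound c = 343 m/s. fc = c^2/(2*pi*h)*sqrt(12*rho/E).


12*rho/E = 12*3566/1.59e+11 = 2.69132e-07
sqrt(12*rho/E) = sqrt(2.69132e-07) = 0.000518779
c^2/(2*pi*h) = 343^2/(2*pi*0.0308) = 607936
fc = 607936 * 0.000518779 = 315.38 Hz


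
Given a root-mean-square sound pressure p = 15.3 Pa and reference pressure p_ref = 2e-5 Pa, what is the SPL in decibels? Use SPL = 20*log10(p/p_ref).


p / p_ref = 15.3 / 2e-5 = 765000
SPL = 20 * log10(765000) = 117.67 dB


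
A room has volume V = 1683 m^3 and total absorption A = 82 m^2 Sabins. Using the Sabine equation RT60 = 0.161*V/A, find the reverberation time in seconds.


RT60 = 0.161 * 1683 / 82 = 3.3044 s


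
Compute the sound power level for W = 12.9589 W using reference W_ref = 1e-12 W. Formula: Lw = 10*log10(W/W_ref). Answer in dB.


W / W_ref = 12.9589 / 1e-12 = 1.29589e+13
Lw = 10 * log10(1.29589e+13) = 131.13 dB


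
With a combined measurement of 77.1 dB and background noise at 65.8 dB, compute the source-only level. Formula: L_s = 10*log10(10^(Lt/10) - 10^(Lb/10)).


10^(77.1/10) = 5.12861e+07
10^(65.8/10) = 3.80189e+06
Difference = 5.12861e+07 - 3.80189e+06 = 4.74842e+07
L_source = 10*log10(4.74842e+07) = 76.765 dB


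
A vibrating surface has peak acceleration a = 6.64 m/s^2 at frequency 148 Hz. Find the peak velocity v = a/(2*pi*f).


omega = 2*pi*f = 2*pi*148 = 929.911 rad/s
v = a / omega = 6.64 / 929.911 = 0.0071405 m/s


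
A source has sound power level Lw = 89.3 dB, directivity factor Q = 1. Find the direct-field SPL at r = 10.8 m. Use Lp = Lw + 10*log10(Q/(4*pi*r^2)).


4*pi*r^2 = 4*pi*10.8^2 = 1465.74 m^2
Q / (4*pi*r^2) = 1 / 1465.74 = 0.000682249
Lp = 89.3 + 10*log10(0.000682249) = 57.639 dB


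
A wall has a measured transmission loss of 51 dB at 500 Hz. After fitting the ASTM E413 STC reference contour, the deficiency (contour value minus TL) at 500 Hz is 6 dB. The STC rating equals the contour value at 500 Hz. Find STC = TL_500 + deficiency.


By ASTM E413, STC = value of the fitted reference contour at 500 Hz.
Contour value at 500 Hz = TL_500 + deficiency = 51 + 6 = 57
STC = 57


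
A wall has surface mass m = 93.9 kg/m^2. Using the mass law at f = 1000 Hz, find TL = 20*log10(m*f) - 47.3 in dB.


m * f = 93.9 * 1000 = 93900
20*log10(93900) = 99.4533 dB
TL = 99.4533 - 47.3 = 52.153 dB


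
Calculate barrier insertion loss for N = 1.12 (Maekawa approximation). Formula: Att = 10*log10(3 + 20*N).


3 + 20*N = 3 + 20*1.12 = 25.4
Att = 10*log10(25.4) = 14.048 dB


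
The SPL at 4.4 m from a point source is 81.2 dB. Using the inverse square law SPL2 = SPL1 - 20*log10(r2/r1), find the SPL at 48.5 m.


r2/r1 = 48.5/4.4 = 11.0227
Correction = 20*log10(11.0227) = 20.8458 dB
SPL2 = 81.2 - 20.8458 = 60.354 dB


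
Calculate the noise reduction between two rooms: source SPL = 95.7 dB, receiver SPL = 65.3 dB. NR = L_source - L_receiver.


NR = L_source - L_receiver (difference between source and receiving room levels)
NR = 95.7 - 65.3 = 30.4 dB


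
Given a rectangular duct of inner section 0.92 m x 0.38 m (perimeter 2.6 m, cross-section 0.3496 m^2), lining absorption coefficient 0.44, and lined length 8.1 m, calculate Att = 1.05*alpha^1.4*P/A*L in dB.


alpha^1.4 = 0.44^1.4 = 0.316835
Attenuation rate = 1.05 * alpha^1.4 * P / A
= 1.05 * 0.316835 * 2.6 / 0.3496 = 2.47414 dB/m
Total Att = 2.47414 * 8.1 = 20.041 dB


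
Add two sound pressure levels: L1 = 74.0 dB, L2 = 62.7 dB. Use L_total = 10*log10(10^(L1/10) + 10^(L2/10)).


10^(74.0/10) = 2.51189e+07
10^(62.7/10) = 1.86209e+06
Sum = 2.51189e+07 + 1.86209e+06 = 2.6981e+07
L_total = 10*log10(2.6981e+07) = 74.311 dB


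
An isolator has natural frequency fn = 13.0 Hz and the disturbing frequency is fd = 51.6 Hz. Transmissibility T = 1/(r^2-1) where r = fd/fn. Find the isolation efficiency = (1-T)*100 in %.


r = 51.6 / 13.0 = 3.96923
r^2 - 1 = 3.96923^2 - 1 = 14.7548
T = 1/14.7548 = 0.0677746
Efficiency = (1 - 0.0677746)*100 = 93.223 %


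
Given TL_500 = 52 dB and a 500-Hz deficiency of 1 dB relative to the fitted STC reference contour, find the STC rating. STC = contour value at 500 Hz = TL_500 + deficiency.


By ASTM E413, STC = value of the fitted reference contour at 500 Hz.
Contour value at 500 Hz = TL_500 + deficiency = 52 + 1 = 53
STC = 53


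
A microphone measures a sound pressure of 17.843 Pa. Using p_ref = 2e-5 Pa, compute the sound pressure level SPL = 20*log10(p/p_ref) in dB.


p / p_ref = 17.843 / 2e-5 = 892150
SPL = 20 * log10(892150) = 119.01 dB


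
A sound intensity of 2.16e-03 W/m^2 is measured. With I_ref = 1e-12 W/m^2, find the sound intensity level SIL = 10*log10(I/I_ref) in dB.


I / I_ref = 2.16e-03 / 1e-12 = 2.16e+09
SIL = 10 * log10(2.16e+09) = 93.345 dB


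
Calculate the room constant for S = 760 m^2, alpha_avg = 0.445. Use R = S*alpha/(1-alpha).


R = 760 * 0.445 / (1 - 0.445) = 609.37 m^2


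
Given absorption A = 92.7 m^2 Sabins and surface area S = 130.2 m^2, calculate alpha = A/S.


Absorption coefficient = absorbed power / incident power
alpha = A / S = 92.7 / 130.2 = 0.71198


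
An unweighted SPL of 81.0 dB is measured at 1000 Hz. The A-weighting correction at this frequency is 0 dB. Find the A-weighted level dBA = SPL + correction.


A-weighting table: 1000 Hz -> 0 dB correction
SPL_A = SPL + correction = 81.0 + (0) = 81 dBA


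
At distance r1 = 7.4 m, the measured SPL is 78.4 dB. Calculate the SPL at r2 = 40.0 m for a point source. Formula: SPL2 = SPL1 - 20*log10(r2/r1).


r2/r1 = 40.0/7.4 = 5.40541
Correction = 20*log10(5.40541) = 14.6566 dB
SPL2 = 78.4 - 14.6566 = 63.743 dB


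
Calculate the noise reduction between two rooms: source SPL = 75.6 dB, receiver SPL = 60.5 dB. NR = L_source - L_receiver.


NR = L_source - L_receiver (difference between source and receiving room levels)
NR = 75.6 - 60.5 = 15.1 dB


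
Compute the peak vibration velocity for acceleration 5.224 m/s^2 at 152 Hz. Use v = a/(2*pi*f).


omega = 2*pi*f = 2*pi*152 = 955.044 rad/s
v = a / omega = 5.224 / 955.044 = 0.0054699 m/s


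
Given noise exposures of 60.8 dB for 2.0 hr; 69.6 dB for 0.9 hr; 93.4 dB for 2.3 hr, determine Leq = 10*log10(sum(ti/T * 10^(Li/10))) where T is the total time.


T_total = 2.0 + 0.9 + 2.3 = 5.2 hr
(2.0/5.2) * 10^(60.8/10) = 462409
(0.9/5.2) * 10^(69.6/10) = 1.57848e+06
(2.3/5.2) * 10^(93.4/10) = 9.67664e+08
Sum = 462409 + 1.57848e+06 + 9.67664e+08 = 9.69705e+08
Leq = 10*log10(9.69705e+08) = 89.866 dB


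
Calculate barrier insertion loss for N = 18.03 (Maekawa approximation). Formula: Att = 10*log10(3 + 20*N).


3 + 20*N = 3 + 20*18.03 = 363.6
Att = 10*log10(363.6) = 25.606 dB


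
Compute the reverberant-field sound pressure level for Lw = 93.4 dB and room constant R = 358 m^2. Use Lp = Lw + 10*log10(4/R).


4/R = 4/358 = 0.0111732
Lp = 93.4 + 10*log10(0.0111732) = 73.882 dB


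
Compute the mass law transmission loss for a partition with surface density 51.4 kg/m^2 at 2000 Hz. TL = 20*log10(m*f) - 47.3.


m * f = 51.4 * 2000 = 102800
20*log10(102800) = 100.24 dB
TL = 100.24 - 47.3 = 52.94 dB


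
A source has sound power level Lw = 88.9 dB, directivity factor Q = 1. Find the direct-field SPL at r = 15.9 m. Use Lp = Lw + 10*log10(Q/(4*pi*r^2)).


4*pi*r^2 = 4*pi*15.9^2 = 3176.9 m^2
Q / (4*pi*r^2) = 1 / 3176.9 = 0.000314772
Lp = 88.9 + 10*log10(0.000314772) = 53.88 dB


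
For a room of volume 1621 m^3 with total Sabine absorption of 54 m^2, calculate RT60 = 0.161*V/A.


RT60 = 0.161 * 1621 / 54 = 4.833 s


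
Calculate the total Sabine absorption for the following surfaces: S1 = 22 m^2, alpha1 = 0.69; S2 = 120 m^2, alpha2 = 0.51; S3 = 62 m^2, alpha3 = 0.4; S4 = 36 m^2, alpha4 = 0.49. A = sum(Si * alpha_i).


22 * 0.69 = 15.18
120 * 0.51 = 61.2
62 * 0.4 = 24.8
36 * 0.49 = 17.64
A_total = 15.18 + 61.2 + 24.8 + 17.64 = 118.82 m^2


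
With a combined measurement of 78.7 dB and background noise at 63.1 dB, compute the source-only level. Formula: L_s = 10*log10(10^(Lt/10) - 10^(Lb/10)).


10^(78.7/10) = 7.4131e+07
10^(63.1/10) = 2.04174e+06
Difference = 7.4131e+07 - 2.04174e+06 = 7.20893e+07
L_source = 10*log10(7.20893e+07) = 78.579 dB


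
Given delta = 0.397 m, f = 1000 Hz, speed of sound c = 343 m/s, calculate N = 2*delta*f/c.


N = 2*delta*f/c = 2*delta/lambda, where lambda = c/f
lambda = 343 / 1000 = 0.343 m
N = 2 * 0.397 / 0.343 = 2.3149


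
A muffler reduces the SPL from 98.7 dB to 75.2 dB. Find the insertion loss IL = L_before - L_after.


Insertion loss = SPL without muffler - SPL with muffler
IL = 98.7 - 75.2 = 23.5 dB


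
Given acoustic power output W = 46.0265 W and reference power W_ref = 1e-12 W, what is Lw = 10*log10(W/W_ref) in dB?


W / W_ref = 46.0265 / 1e-12 = 4.60265e+13
Lw = 10 * log10(4.60265e+13) = 136.63 dB


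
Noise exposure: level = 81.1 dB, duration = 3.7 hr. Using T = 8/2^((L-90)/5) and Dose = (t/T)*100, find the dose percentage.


T_allowed = 8 / 2^((81.1 - 90)/5) = 27.4741 hr
Dose = 3.7 / 27.4741 * 100 = 13.467 %


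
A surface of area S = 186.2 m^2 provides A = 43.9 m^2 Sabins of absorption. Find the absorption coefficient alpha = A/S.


Absorption coefficient = absorbed power / incident power
alpha = A / S = 43.9 / 186.2 = 0.23577


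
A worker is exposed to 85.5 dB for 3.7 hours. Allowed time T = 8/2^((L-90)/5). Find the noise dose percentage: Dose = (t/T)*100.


T_allowed = 8 / 2^((85.5 - 90)/5) = 14.9285 hr
Dose = 3.7 / 14.9285 * 100 = 24.785 %


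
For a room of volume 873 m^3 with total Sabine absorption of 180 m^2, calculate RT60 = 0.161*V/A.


RT60 = 0.161 * 873 / 180 = 0.78085 s


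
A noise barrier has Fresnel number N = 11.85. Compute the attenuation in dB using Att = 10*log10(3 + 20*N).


3 + 20*N = 3 + 20*11.85 = 240
Att = 10*log10(240) = 23.802 dB


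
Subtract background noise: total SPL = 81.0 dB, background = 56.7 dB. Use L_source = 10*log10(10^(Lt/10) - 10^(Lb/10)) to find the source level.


10^(81.0/10) = 1.25893e+08
10^(56.7/10) = 467735
Difference = 1.25893e+08 - 467735 = 1.25425e+08
L_source = 10*log10(1.25425e+08) = 80.984 dB


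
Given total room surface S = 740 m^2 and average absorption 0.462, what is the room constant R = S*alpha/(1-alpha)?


R = 740 * 0.462 / (1 - 0.462) = 635.46 m^2


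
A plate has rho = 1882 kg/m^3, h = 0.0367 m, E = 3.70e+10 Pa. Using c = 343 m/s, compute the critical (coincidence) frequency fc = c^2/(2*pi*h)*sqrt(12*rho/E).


12*rho/E = 12*1882/3.70e+10 = 6.10378e-07
sqrt(12*rho/E) = sqrt(6.10378e-07) = 0.000781267
c^2/(2*pi*h) = 343^2/(2*pi*0.0367) = 510202
fc = 510202 * 0.000781267 = 398.6 Hz


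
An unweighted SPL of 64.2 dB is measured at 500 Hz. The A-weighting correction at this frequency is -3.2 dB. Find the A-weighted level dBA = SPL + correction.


A-weighting table: 500 Hz -> -3.2 dB correction
SPL_A = SPL + correction = 64.2 + (-3.2) = 61 dBA


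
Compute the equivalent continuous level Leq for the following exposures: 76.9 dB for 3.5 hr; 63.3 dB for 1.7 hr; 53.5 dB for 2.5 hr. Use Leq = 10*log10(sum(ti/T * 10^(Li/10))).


T_total = 3.5 + 1.7 + 2.5 = 7.7 hr
(3.5/7.7) * 10^(76.9/10) = 2.22627e+07
(1.7/7.7) * 10^(63.3/10) = 472018
(2.5/7.7) * 10^(53.5/10) = 72685.8
Sum = 2.22627e+07 + 472018 + 72685.8 = 2.28074e+07
Leq = 10*log10(2.28074e+07) = 73.581 dB


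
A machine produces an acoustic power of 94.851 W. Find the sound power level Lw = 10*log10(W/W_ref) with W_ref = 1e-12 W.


W / W_ref = 94.851 / 1e-12 = 9.4851e+13
Lw = 10 * log10(9.4851e+13) = 139.77 dB


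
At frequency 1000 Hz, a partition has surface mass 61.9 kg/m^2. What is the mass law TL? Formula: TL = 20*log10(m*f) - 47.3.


m * f = 61.9 * 1000 = 61900
20*log10(61900) = 95.8338 dB
TL = 95.8338 - 47.3 = 48.534 dB


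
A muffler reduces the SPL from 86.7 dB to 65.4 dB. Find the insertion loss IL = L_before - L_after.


Insertion loss = SPL without muffler - SPL with muffler
IL = 86.7 - 65.4 = 21.3 dB


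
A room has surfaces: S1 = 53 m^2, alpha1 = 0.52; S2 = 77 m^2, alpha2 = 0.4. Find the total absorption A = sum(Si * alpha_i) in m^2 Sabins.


53 * 0.52 = 27.56
77 * 0.4 = 30.8
A_total = 27.56 + 30.8 = 58.36 m^2


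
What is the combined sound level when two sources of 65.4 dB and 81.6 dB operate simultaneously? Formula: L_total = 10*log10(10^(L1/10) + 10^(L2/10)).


10^(65.4/10) = 3.46737e+06
10^(81.6/10) = 1.44544e+08
Sum = 3.46737e+06 + 1.44544e+08 = 1.48011e+08
L_total = 10*log10(1.48011e+08) = 81.703 dB


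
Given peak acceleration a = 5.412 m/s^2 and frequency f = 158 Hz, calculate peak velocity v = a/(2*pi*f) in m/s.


omega = 2*pi*f = 2*pi*158 = 992.743 rad/s
v = a / omega = 5.412 / 992.743 = 0.0054516 m/s


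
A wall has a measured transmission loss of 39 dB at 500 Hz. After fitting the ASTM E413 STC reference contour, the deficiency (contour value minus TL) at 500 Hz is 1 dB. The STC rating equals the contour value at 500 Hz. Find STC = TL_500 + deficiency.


By ASTM E413, STC = value of the fitted reference contour at 500 Hz.
Contour value at 500 Hz = TL_500 + deficiency = 39 + 1 = 40
STC = 40


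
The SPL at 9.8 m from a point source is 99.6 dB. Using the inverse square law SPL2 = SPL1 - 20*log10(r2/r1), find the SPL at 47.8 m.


r2/r1 = 47.8/9.8 = 4.87755
Correction = 20*log10(4.87755) = 13.764 dB
SPL2 = 99.6 - 13.764 = 85.836 dB


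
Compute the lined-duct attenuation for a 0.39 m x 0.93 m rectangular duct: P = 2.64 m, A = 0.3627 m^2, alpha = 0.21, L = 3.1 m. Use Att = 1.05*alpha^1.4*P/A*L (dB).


alpha^1.4 = 0.21^1.4 = 0.112488
Attenuation rate = 1.05 * alpha^1.4 * P / A
= 1.05 * 0.112488 * 2.64 / 0.3627 = 0.85971 dB/m
Total Att = 0.85971 * 3.1 = 2.6651 dB


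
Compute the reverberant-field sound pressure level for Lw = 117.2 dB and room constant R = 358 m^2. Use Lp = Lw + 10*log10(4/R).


4/R = 4/358 = 0.0111732
Lp = 117.2 + 10*log10(0.0111732) = 97.682 dB


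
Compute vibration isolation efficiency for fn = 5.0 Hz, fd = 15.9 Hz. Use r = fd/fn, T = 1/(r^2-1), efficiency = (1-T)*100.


r = 15.9 / 5.0 = 3.18
r^2 - 1 = 3.18^2 - 1 = 9.1124
T = 1/9.1124 = 0.109741
Efficiency = (1 - 0.109741)*100 = 89.026 %


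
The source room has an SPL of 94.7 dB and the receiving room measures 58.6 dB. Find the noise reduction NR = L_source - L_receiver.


NR = L_source - L_receiver (difference between source and receiving room levels)
NR = 94.7 - 58.6 = 36.1 dB


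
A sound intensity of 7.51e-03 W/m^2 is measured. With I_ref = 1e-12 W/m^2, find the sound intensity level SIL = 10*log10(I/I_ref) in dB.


I / I_ref = 7.51e-03 / 1e-12 = 7.51e+09
SIL = 10 * log10(7.51e+09) = 98.756 dB


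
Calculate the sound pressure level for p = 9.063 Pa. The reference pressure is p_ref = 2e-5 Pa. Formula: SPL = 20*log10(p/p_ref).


p / p_ref = 9.063 / 2e-5 = 453150
SPL = 20 * log10(453150) = 113.12 dB


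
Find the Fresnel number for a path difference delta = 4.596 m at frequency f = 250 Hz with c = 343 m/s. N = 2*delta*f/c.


N = 2*delta*f/c = 2*delta/lambda, where lambda = c/f
lambda = 343 / 250 = 1.372 m
N = 2 * 4.596 / 1.372 = 6.6997


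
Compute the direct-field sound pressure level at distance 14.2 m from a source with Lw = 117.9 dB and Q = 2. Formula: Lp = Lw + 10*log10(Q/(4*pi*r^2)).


4*pi*r^2 = 4*pi*14.2^2 = 2533.88 m^2
Q / (4*pi*r^2) = 2 / 2533.88 = 0.000789303
Lp = 117.9 + 10*log10(0.000789303) = 86.872 dB


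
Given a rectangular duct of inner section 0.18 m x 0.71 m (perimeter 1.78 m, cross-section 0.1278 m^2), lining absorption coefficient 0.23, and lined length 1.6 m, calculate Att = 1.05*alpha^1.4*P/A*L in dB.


alpha^1.4 = 0.23^1.4 = 0.127767
Attenuation rate = 1.05 * alpha^1.4 * P / A
= 1.05 * 0.127767 * 1.78 / 0.1278 = 1.86852 dB/m
Total Att = 1.86852 * 1.6 = 2.9896 dB


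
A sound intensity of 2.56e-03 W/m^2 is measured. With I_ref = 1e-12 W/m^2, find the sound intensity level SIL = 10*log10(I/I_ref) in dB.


I / I_ref = 2.56e-03 / 1e-12 = 2.56e+09
SIL = 10 * log10(2.56e+09) = 94.082 dB


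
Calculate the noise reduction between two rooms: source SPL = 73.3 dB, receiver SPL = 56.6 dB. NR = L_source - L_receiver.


NR = L_source - L_receiver (difference between source and receiving room levels)
NR = 73.3 - 56.6 = 16.7 dB


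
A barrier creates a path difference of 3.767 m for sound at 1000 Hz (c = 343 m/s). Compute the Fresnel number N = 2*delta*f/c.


N = 2*delta*f/c = 2*delta/lambda, where lambda = c/f
lambda = 343 / 1000 = 0.343 m
N = 2 * 3.767 / 0.343 = 21.965


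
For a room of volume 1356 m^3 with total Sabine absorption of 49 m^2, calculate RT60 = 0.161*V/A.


RT60 = 0.161 * 1356 / 49 = 4.4554 s


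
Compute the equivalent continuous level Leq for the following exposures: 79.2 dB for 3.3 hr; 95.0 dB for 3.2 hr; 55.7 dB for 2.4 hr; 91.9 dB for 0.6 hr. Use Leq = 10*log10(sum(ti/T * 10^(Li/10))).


T_total = 3.3 + 3.2 + 2.4 + 0.6 = 9.5 hr
(3.3/9.5) * 10^(79.2/10) = 2.88928e+07
(3.2/9.5) * 10^(95.0/10) = 1.06519e+09
(2.4/9.5) * 10^(55.7/10) = 93861.5
(0.6/9.5) * 10^(91.9/10) = 9.782e+07
Sum = 2.88928e+07 + 1.06519e+09 + 93861.5 + 9.782e+07 = 1.192e+09
Leq = 10*log10(1.192e+09) = 90.763 dB


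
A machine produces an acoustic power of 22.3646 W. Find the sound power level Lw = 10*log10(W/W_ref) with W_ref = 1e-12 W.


W / W_ref = 22.3646 / 1e-12 = 2.23646e+13
Lw = 10 * log10(2.23646e+13) = 133.5 dB


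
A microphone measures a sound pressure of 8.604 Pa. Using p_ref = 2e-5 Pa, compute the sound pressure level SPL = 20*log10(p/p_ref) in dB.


p / p_ref = 8.604 / 2e-5 = 430200
SPL = 20 * log10(430200) = 112.67 dB


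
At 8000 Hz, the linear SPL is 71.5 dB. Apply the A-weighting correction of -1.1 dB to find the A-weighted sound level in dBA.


A-weighting table: 8000 Hz -> -1.1 dB correction
SPL_A = SPL + correction = 71.5 + (-1.1) = 70.4 dBA


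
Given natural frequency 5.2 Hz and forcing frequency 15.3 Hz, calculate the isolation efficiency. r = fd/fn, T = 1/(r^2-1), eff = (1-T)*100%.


r = 15.3 / 5.2 = 2.94231
r^2 - 1 = 2.94231^2 - 1 = 7.65719
T = 1/7.65719 = 0.130596
Efficiency = (1 - 0.130596)*100 = 86.94 %


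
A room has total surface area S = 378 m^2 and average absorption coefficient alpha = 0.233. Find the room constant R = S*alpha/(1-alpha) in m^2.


R = 378 * 0.233 / (1 - 0.233) = 114.83 m^2


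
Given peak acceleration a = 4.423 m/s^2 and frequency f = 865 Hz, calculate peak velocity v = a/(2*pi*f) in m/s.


omega = 2*pi*f = 2*pi*865 = 5434.96 rad/s
v = a / omega = 4.423 / 5434.96 = 0.00081381 m/s


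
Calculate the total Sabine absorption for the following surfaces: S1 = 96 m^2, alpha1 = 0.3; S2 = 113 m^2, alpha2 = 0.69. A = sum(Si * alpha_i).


96 * 0.3 = 28.8
113 * 0.69 = 77.97
A_total = 28.8 + 77.97 = 106.77 m^2


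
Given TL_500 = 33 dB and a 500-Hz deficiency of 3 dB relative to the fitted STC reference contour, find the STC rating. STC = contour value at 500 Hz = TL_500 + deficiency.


By ASTM E413, STC = value of the fitted reference contour at 500 Hz.
Contour value at 500 Hz = TL_500 + deficiency = 33 + 3 = 36
STC = 36


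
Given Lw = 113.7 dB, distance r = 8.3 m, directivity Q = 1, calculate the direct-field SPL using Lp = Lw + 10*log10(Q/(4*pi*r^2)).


4*pi*r^2 = 4*pi*8.3^2 = 865.697 m^2
Q / (4*pi*r^2) = 1 / 865.697 = 0.00115514
Lp = 113.7 + 10*log10(0.00115514) = 84.326 dB


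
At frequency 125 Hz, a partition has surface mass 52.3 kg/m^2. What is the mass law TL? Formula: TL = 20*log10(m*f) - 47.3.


m * f = 52.3 * 125 = 6537.5
20*log10(6537.5) = 76.3082 dB
TL = 76.3082 - 47.3 = 29.008 dB


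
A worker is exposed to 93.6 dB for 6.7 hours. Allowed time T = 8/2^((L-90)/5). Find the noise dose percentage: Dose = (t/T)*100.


T_allowed = 8 / 2^((93.6 - 90)/5) = 4.85678 hr
Dose = 6.7 / 4.85678 * 100 = 137.95 %


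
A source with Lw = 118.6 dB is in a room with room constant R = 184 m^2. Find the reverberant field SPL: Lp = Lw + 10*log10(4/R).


4/R = 4/184 = 0.0217391
Lp = 118.6 + 10*log10(0.0217391) = 101.97 dB


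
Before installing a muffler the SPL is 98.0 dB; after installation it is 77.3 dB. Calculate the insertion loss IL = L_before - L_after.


Insertion loss = SPL without muffler - SPL with muffler
IL = 98.0 - 77.3 = 20.7 dB


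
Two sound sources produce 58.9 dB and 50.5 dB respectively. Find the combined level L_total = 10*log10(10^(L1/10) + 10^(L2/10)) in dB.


10^(58.9/10) = 776247
10^(50.5/10) = 112202
Sum = 776247 + 112202 = 888449
L_total = 10*log10(888449) = 59.486 dB


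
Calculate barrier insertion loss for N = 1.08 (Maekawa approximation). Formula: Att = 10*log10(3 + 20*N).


3 + 20*N = 3 + 20*1.08 = 24.6
Att = 10*log10(24.6) = 13.909 dB


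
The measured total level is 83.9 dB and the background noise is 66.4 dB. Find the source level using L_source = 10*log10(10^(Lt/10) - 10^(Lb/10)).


10^(83.9/10) = 2.45471e+08
10^(66.4/10) = 4.36516e+06
Difference = 2.45471e+08 - 4.36516e+06 = 2.41106e+08
L_source = 10*log10(2.41106e+08) = 83.822 dB


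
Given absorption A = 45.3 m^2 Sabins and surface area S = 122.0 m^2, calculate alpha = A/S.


Absorption coefficient = absorbed power / incident power
alpha = A / S = 45.3 / 122.0 = 0.37131


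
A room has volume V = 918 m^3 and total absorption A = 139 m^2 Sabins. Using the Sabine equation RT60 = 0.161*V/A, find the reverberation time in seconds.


RT60 = 0.161 * 918 / 139 = 1.0633 s


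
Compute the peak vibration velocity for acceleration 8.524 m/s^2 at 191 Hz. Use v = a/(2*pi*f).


omega = 2*pi*f = 2*pi*191 = 1200.09 rad/s
v = a / omega = 8.524 / 1200.09 = 0.0071028 m/s


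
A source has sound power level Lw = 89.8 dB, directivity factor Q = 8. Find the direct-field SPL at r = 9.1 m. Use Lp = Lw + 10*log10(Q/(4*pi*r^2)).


4*pi*r^2 = 4*pi*9.1^2 = 1040.62 m^2
Q / (4*pi*r^2) = 8 / 1040.62 = 0.00768772
Lp = 89.8 + 10*log10(0.00768772) = 68.658 dB


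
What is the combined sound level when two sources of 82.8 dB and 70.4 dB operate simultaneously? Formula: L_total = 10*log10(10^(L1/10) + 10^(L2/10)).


10^(82.8/10) = 1.90546e+08
10^(70.4/10) = 1.09648e+07
Sum = 1.90546e+08 + 1.09648e+07 = 2.01511e+08
L_total = 10*log10(2.01511e+08) = 83.043 dB


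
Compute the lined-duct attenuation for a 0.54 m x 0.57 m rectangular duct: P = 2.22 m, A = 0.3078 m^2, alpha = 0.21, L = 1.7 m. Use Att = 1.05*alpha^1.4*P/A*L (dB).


alpha^1.4 = 0.21^1.4 = 0.112488
Attenuation rate = 1.05 * alpha^1.4 * P / A
= 1.05 * 0.112488 * 2.22 / 0.3078 = 0.851883 dB/m
Total Att = 0.851883 * 1.7 = 1.4482 dB


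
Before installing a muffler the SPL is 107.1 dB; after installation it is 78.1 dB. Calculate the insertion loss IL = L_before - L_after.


Insertion loss = SPL without muffler - SPL with muffler
IL = 107.1 - 78.1 = 29 dB


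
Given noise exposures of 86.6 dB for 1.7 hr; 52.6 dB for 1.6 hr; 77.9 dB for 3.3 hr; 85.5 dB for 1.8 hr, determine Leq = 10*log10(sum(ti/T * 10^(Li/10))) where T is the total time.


T_total = 1.7 + 1.6 + 3.3 + 1.8 = 8.4 hr
(1.7/8.4) * 10^(86.6/10) = 9.25059e+07
(1.6/8.4) * 10^(52.6/10) = 34661
(3.3/8.4) * 10^(77.9/10) = 2.42234e+07
(1.8/8.4) * 10^(85.5/10) = 7.60314e+07
Sum = 9.25059e+07 + 34661 + 2.42234e+07 + 7.60314e+07 = 1.92795e+08
Leq = 10*log10(1.92795e+08) = 82.851 dB


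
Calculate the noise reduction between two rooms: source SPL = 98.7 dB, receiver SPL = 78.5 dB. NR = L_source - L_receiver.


NR = L_source - L_receiver (difference between source and receiving room levels)
NR = 98.7 - 78.5 = 20.2 dB


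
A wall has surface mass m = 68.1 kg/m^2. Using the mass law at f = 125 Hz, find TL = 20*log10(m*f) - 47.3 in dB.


m * f = 68.1 * 125 = 8512.5
20*log10(8512.5) = 78.6011 dB
TL = 78.6011 - 47.3 = 31.301 dB


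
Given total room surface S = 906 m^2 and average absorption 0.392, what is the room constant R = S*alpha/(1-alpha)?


R = 906 * 0.392 / (1 - 0.392) = 584.13 m^2


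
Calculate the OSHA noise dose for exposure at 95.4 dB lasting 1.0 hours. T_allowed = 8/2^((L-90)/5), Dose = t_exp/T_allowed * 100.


T_allowed = 8 / 2^((95.4 - 90)/5) = 3.78423 hr
Dose = 1.0 / 3.78423 * 100 = 26.425 %


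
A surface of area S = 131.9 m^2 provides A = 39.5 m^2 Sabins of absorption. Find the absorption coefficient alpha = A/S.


Absorption coefficient = absorbed power / incident power
alpha = A / S = 39.5 / 131.9 = 0.29947


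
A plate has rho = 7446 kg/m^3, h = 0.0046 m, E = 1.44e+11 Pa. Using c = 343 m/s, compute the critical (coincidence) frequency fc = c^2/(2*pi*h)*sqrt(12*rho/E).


12*rho/E = 12*7446/1.44e+11 = 6.205e-07
sqrt(12*rho/E) = sqrt(6.205e-07) = 0.000787718
c^2/(2*pi*h) = 343^2/(2*pi*0.0046) = 4.07053e+06
fc = 4.07053e+06 * 0.000787718 = 3206.4 Hz


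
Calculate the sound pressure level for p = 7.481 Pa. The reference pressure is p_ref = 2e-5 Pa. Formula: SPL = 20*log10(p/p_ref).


p / p_ref = 7.481 / 2e-5 = 374050
SPL = 20 * log10(374050) = 111.46 dB


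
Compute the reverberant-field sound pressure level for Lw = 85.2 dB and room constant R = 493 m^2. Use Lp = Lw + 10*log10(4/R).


4/R = 4/493 = 0.00811359
Lp = 85.2 + 10*log10(0.00811359) = 64.292 dB


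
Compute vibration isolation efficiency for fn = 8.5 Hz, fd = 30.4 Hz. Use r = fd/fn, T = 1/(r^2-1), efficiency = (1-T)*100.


r = 30.4 / 8.5 = 3.57647
r^2 - 1 = 3.57647^2 - 1 = 11.7911
T = 1/11.7911 = 0.0848097
Efficiency = (1 - 0.0848097)*100 = 91.519 %


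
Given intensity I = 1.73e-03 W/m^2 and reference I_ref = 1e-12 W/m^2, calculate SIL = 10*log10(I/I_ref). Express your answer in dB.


I / I_ref = 1.73e-03 / 1e-12 = 1.73e+09
SIL = 10 * log10(1.73e+09) = 92.38 dB


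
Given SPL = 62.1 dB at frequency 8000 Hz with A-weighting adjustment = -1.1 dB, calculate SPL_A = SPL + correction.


A-weighting table: 8000 Hz -> -1.1 dB correction
SPL_A = SPL + correction = 62.1 + (-1.1) = 61 dBA


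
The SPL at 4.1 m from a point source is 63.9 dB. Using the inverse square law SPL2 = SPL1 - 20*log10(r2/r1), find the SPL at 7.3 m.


r2/r1 = 7.3/4.1 = 1.78049
Correction = 20*log10(1.78049) = 5.01079 dB
SPL2 = 63.9 - 5.01079 = 58.889 dB


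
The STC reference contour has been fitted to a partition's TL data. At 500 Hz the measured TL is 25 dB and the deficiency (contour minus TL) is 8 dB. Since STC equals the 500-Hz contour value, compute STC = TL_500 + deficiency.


By ASTM E413, STC = value of the fitted reference contour at 500 Hz.
Contour value at 500 Hz = TL_500 + deficiency = 25 + 8 = 33
STC = 33


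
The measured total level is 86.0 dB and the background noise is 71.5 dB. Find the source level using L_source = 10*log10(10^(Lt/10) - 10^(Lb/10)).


10^(86.0/10) = 3.98107e+08
10^(71.5/10) = 1.41254e+07
Difference = 3.98107e+08 - 1.41254e+07 = 3.83982e+08
L_source = 10*log10(3.83982e+08) = 85.843 dB


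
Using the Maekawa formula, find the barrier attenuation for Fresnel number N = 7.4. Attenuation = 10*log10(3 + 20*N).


3 + 20*N = 3 + 20*7.4 = 151
Att = 10*log10(151) = 21.79 dB


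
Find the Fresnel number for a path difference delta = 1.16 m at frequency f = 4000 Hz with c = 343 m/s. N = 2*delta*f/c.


N = 2*delta*f/c = 2*delta/lambda, where lambda = c/f
lambda = 343 / 4000 = 0.08575 m
N = 2 * 1.16 / 0.08575 = 27.055


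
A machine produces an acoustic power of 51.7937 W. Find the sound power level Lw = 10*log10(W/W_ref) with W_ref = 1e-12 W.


W / W_ref = 51.7937 / 1e-12 = 5.17937e+13
Lw = 10 * log10(5.17937e+13) = 137.14 dB


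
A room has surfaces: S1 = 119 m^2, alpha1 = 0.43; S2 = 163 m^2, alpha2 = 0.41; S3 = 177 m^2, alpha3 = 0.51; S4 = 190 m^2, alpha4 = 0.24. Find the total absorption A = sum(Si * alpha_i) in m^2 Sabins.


119 * 0.43 = 51.17
163 * 0.41 = 66.83
177 * 0.51 = 90.27
190 * 0.24 = 45.6
A_total = 51.17 + 66.83 + 90.27 + 45.6 = 253.87 m^2


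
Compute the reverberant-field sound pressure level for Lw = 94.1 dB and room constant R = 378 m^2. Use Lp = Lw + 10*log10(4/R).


4/R = 4/378 = 0.010582
Lp = 94.1 + 10*log10(0.010582) = 74.346 dB


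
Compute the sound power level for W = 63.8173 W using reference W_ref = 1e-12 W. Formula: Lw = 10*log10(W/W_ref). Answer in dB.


W / W_ref = 63.8173 / 1e-12 = 6.38173e+13
Lw = 10 * log10(6.38173e+13) = 138.05 dB


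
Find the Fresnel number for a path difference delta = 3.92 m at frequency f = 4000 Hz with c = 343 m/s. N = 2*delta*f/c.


N = 2*delta*f/c = 2*delta/lambda, where lambda = c/f
lambda = 343 / 4000 = 0.08575 m
N = 2 * 3.92 / 0.08575 = 91.429


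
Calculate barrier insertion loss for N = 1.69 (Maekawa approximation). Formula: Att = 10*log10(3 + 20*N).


3 + 20*N = 3 + 20*1.69 = 36.8
Att = 10*log10(36.8) = 15.658 dB


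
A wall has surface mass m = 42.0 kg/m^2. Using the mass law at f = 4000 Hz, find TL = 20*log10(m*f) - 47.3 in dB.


m * f = 42.0 * 4000 = 168000
20*log10(168000) = 104.506 dB
TL = 104.506 - 47.3 = 57.206 dB


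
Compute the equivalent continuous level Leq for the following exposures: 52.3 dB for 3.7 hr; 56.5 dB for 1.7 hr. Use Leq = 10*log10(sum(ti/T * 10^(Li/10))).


T_total = 3.7 + 1.7 = 5.4 hr
(3.7/5.4) * 10^(52.3/10) = 116361
(1.7/5.4) * 10^(56.5/10) = 140623
Sum = 116361 + 140623 = 256984
Leq = 10*log10(256984) = 54.099 dB


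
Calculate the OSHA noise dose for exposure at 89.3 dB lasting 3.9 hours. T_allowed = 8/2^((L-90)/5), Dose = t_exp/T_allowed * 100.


T_allowed = 8 / 2^((89.3 - 90)/5) = 8.81524 hr
Dose = 3.9 / 8.81524 * 100 = 44.242 %


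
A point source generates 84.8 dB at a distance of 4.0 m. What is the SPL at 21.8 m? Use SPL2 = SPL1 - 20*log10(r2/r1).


r2/r1 = 21.8/4.0 = 5.45
Correction = 20*log10(5.45) = 14.7279 dB
SPL2 = 84.8 - 14.7279 = 70.072 dB


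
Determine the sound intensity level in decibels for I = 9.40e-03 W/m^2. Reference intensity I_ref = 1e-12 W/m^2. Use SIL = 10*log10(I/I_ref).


I / I_ref = 9.40e-03 / 1e-12 = 9.4e+09
SIL = 10 * log10(9.4e+09) = 99.731 dB


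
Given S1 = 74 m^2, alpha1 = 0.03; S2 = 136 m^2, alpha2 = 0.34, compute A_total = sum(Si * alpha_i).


74 * 0.03 = 2.22
136 * 0.34 = 46.24
A_total = 2.22 + 46.24 = 48.46 m^2


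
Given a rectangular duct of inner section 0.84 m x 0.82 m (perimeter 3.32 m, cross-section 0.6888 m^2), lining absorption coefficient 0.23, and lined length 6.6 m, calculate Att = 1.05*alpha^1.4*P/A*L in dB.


alpha^1.4 = 0.23^1.4 = 0.127767
Attenuation rate = 1.05 * alpha^1.4 * P / A
= 1.05 * 0.127767 * 3.32 / 0.6888 = 0.646626 dB/m
Total Att = 0.646626 * 6.6 = 4.2677 dB


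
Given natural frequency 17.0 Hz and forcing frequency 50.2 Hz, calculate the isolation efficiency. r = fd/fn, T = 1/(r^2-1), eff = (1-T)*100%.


r = 50.2 / 17.0 = 2.95294
r^2 - 1 = 2.95294^2 - 1 = 7.71985
T = 1/7.71985 = 0.129536
Efficiency = (1 - 0.129536)*100 = 87.046 %


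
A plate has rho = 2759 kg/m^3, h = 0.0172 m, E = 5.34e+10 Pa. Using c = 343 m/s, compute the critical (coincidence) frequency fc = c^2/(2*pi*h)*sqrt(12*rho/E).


12*rho/E = 12*2759/5.34e+10 = 6.2e-07
sqrt(12*rho/E) = sqrt(6.2e-07) = 0.000787401
c^2/(2*pi*h) = 343^2/(2*pi*0.0172) = 1.08863e+06
fc = 1.08863e+06 * 0.000787401 = 857.19 Hz


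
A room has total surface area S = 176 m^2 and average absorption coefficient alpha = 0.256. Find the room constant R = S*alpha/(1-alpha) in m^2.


R = 176 * 0.256 / (1 - 0.256) = 60.559 m^2


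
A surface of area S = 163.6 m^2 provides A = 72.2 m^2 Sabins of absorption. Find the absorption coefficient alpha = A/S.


Absorption coefficient = absorbed power / incident power
alpha = A / S = 72.2 / 163.6 = 0.44132


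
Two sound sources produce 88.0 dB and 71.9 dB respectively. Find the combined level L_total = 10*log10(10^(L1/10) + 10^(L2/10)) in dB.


10^(88.0/10) = 6.30957e+08
10^(71.9/10) = 1.54882e+07
Sum = 6.30957e+08 + 1.54882e+07 = 6.46445e+08
L_total = 10*log10(6.46445e+08) = 88.105 dB


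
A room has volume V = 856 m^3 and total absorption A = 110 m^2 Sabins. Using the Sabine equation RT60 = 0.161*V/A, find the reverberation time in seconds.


RT60 = 0.161 * 856 / 110 = 1.2529 s


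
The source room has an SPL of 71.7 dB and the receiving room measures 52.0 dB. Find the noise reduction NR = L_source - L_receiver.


NR = L_source - L_receiver (difference between source and receiving room levels)
NR = 71.7 - 52.0 = 19.7 dB


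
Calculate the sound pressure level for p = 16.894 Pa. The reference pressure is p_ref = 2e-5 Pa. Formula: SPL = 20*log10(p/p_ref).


p / p_ref = 16.894 / 2e-5 = 844700
SPL = 20 * log10(844700) = 118.53 dB


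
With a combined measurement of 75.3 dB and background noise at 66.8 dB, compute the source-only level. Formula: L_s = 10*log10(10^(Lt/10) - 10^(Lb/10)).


10^(75.3/10) = 3.38844e+07
10^(66.8/10) = 4.7863e+06
Difference = 3.38844e+07 - 4.7863e+06 = 2.90981e+07
L_source = 10*log10(2.90981e+07) = 74.639 dB


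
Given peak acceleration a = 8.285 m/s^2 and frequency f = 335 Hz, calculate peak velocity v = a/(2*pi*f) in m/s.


omega = 2*pi*f = 2*pi*335 = 2104.87 rad/s
v = a / omega = 8.285 / 2104.87 = 0.0039361 m/s


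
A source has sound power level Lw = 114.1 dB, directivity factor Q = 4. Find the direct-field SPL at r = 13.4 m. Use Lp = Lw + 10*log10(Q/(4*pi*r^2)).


4*pi*r^2 = 4*pi*13.4^2 = 2256.42 m^2
Q / (4*pi*r^2) = 4 / 2256.42 = 0.00177272
Lp = 114.1 + 10*log10(0.00177272) = 86.586 dB
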